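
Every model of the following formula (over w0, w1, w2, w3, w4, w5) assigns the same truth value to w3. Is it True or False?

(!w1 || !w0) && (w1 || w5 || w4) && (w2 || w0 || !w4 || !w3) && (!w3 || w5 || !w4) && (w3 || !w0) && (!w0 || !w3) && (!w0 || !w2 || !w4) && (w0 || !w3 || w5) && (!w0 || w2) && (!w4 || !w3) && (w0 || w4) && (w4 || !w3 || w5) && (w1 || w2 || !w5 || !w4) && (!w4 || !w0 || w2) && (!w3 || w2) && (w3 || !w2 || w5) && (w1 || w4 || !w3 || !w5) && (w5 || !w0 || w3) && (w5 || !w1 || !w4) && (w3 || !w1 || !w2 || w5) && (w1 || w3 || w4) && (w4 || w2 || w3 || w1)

Suppose w3 = true.
Unit clause (!w0) forces w0 = false.
Unit clause (w5) forces w5 = true.
Unit clause (!w4) forces w4 = false.
That conflicts with the unit clause (w4).
So every satisfying assignment has w3 = False.

False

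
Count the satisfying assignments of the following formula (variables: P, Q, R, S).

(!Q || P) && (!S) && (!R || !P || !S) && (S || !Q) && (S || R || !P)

3

There are 2^4 = 16 truth assignments over (P, Q, R, S).
Check each against the 5 clauses (columns in the order P, Q, R, S):
  F F F F  ✓ satisfies all
  F F F T  ✗ fails (!S)
  F F T F  ✓ satisfies all
  F F T T  ✗ fails (!S)
  F T F F  ✗ fails (!Q || P)
  F T F T  ✗ fails (!Q || P)
  F T T F  ✗ fails (!Q || P)
  F T T T  ✗ fails (!Q || P)
  T F F F  ✗ fails (S || R || !P)
  T F F T  ✗ fails (!S)
  T F T F  ✓ satisfies all
  T F T T  ✗ fails (!S)
  T T F F  ✗ fails (S || !Q)
  T T F T  ✗ fails (!S)
  T T T F  ✗ fails (S || !Q)
  T T T T  ✗ fails (!S)
3 of the 16 rows are models.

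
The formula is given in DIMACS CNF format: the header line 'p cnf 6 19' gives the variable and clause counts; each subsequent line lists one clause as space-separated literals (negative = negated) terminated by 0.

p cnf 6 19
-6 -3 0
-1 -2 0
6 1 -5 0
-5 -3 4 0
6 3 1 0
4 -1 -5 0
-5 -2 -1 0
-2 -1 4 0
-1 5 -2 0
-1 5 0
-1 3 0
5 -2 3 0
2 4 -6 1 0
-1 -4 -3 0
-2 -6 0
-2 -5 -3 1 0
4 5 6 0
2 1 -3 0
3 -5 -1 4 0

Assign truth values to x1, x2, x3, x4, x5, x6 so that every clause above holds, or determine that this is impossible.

x1: False; x2: True; x3: True; x4: True; x5: False; x6: False

Try x6 = False.
Try x1 = False.
Unit clause (¬x5) forces x5 = False.
Unit clause (x3) forces x3 = True.
Unit clause (x4) forces x4 = True.
Unit clause (x2) forces x2 = True.
This assignment satisfies each clause.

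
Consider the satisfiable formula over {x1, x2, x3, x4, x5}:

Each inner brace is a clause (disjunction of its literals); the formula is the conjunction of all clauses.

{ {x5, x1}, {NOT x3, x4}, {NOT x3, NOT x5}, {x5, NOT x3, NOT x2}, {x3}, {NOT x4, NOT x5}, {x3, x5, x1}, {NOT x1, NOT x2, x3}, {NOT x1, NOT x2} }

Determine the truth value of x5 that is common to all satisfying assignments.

Suppose x5 = true.
Unit clause (NOT x3) forces x3 = false.
That conflicts with the unit clause (x3).
So every satisfying assignment has x5 = False.

False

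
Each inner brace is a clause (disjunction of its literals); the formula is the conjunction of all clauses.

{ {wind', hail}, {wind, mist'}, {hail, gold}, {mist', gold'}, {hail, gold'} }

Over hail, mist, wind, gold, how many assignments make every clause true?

5

There are 2^4 = 16 truth assignments over (hail, mist, wind, gold).
Check each against the 5 clauses (columns in the order hail, mist, wind, gold):
  F F F F  ✗ fails (hail + gold)
  F F F T  ✗ fails (hail + gold')
  F F T F  ✗ fails (wind' + hail)
  F F T T  ✗ fails (wind' + hail)
  F T F F  ✗ fails (wind + mist')
  F T F T  ✗ fails (wind + mist')
  F T T F  ✗ fails (wind' + hail)
  F T T T  ✗ fails (wind' + hail)
  T F F F  ✓ satisfies all
  T F F T  ✓ satisfies all
  T F T F  ✓ satisfies all
  T F T T  ✓ satisfies all
  T T F F  ✗ fails (wind + mist')
  T T F T  ✗ fails (wind + mist')
  T T T F  ✓ satisfies all
  T T T T  ✗ fails (mist' + gold')
5 of the 16 rows are models.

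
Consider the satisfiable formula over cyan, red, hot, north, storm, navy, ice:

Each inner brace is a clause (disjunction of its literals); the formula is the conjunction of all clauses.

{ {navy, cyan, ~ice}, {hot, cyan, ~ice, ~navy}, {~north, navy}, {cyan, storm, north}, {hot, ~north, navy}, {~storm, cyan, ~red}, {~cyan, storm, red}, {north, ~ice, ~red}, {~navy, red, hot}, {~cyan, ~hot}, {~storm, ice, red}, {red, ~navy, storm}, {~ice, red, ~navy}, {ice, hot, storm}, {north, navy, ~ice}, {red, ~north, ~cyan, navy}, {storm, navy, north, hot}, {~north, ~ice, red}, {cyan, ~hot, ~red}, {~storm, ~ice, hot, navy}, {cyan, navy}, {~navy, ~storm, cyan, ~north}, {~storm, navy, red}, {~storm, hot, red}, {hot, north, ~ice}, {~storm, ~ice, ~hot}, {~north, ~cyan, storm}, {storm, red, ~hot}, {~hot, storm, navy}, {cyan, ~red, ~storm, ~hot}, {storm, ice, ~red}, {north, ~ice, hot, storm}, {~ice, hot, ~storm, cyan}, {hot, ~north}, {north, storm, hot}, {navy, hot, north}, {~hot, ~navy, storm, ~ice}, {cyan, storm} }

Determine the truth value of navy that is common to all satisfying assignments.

True

Suppose navy = 0.
(~north) alone gives north = 0.
(~ice) alone gives ice = 0.
(cyan) alone gives cyan = 1.
(~hot) alone gives hot = 0.
But (hot) is also a unit clause — contradiction.
So every satisfying assignment has navy = True.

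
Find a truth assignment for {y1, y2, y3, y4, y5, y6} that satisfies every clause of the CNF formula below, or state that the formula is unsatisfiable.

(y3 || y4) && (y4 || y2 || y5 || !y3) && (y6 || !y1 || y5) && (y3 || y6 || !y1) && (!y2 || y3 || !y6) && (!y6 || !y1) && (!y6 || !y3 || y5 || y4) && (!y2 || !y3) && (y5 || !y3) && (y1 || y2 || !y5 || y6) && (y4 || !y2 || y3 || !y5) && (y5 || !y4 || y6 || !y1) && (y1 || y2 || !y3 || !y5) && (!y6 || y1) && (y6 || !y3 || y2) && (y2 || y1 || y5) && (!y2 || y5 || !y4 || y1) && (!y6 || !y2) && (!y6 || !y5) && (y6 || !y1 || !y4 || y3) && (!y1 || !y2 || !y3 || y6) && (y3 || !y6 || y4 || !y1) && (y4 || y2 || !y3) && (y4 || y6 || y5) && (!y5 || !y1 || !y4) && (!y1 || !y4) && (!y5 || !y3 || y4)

Case y3 = false:
Unit clause (y4) forces y4 = true.
Unit clause (!y1) forces y1 = false.
Unit clause (!y6) forces y6 = false.
Case y2 = true:
Unit clause (y5) forces y5 = true.
This assignment satisfies each clause.

y1 ↦ false; y2 ↦ true; y3 ↦ false; y4 ↦ true; y5 ↦ true; y6 ↦ false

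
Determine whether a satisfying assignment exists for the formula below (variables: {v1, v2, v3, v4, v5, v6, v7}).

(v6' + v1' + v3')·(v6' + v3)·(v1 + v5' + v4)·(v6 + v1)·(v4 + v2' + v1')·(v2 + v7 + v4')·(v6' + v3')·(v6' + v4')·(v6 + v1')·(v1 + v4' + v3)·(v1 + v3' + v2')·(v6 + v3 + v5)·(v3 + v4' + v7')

No

Suppose v6 = 0.
From the singleton clause (v1), v1 = 1.
But (v1') is also a unit clause — contradiction.
So v6 must be the other value — set v6 = 1.
From the singleton clause (v3), v3 = 1.
But (v3') is also a unit clause — contradiction.
Both values of v6 lead to a conflict.
No assignment satisfies every clause.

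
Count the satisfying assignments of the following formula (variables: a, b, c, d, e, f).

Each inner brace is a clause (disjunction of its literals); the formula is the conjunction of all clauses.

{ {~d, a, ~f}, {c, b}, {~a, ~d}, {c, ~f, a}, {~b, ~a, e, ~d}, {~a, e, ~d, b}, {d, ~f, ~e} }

23

There are 2^6 = 64 truth assignments over (a, b, c, d, e, f).
Split on d. With d = 1, the clauses containing d are satisfied and ~d drops from the rest; 6 of the 2^5 = 32 assignments to the other variables satisfy what remains.
With d = 0, by the same count on the reduced clause set, 17 assignments work.
(One model: a=F, b=F, c=T, d=F, e=F, f=F.)
Total: 6 + 17 = 23.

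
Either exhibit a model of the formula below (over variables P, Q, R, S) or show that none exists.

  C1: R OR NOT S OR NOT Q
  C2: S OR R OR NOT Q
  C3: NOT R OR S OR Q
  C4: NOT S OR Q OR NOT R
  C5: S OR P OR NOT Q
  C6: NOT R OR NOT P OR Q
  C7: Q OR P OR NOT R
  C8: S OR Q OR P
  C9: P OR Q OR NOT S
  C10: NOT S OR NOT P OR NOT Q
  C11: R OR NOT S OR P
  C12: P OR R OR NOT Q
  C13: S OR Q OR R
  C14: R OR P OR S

Suppose R = true.
Suppose S = true.
Unit clause (Q) forces Q = true.
Unit clause (NOT P) forces P = false.
This assignment satisfies each clause.

P=false,  Q=true,  R=true,  S=true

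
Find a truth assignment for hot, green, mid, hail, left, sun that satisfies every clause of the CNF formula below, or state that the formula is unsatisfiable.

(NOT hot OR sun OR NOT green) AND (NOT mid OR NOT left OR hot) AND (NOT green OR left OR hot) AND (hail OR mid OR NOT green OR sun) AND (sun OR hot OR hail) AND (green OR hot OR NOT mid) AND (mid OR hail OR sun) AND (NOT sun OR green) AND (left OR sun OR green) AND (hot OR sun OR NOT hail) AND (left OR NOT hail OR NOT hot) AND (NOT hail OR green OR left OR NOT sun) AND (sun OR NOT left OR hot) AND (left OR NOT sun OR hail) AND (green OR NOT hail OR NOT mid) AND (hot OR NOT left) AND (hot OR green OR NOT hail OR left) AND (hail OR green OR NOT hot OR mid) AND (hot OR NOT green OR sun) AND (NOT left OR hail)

Case sun = false:
Case hot = true:
The clause (NOT green) is unit, so green = false.
The clause (left) is unit, so left = true.
The clause (hail) is unit, so hail = true.
The clause (NOT mid) is unit, so mid = false.
Every clause now holds.

hot ↦ true, green ↦ false, mid ↦ false, hail ↦ true, left ↦ true, sun ↦ false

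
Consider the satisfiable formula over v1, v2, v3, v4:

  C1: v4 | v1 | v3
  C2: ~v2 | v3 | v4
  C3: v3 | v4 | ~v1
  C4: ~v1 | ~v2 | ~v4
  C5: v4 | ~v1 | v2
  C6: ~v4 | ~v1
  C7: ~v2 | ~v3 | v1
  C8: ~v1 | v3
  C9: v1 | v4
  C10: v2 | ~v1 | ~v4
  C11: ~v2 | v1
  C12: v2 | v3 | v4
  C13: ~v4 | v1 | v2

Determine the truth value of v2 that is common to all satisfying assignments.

Suppose v2 = 0.
Branch on v4: set v4 = 1.
From the singleton clause (~v1), v1 = 0.
But (v1) is also a unit clause — contradiction.
Backtrack on v4: now try v4 = 0.
From the singleton clause (~v1), v1 = 0.
But (v1) is also a unit clause — contradiction.
Both values of v4 lead to a conflict.
So every satisfying assignment has v2 = True.

True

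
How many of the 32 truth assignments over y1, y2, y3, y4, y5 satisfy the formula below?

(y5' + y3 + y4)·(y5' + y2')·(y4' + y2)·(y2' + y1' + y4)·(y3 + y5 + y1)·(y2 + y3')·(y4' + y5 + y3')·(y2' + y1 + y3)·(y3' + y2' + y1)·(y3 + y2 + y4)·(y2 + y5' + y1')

1

There are 2^5 = 32 truth assignments over (y1, y2, y3, y4, y5).
Split on y3. With y3 = 1, the clauses containing y3 are satisfied and y3' drops from the rest; 0 of the 2^4 = 16 assignments to the other variables satisfy what remains.
With y3 = 0, by the same count on the reduced clause set, 1 assignment works.
(One model: y1=T, y2=T, y3=F, y4=T, y5=F.)
Total: 0 + 1 = 1.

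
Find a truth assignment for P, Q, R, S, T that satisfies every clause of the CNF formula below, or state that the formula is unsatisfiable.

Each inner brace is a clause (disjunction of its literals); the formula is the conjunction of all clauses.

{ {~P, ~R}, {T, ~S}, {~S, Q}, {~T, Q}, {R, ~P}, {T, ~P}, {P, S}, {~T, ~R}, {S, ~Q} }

Branch on P: set P = 0.
(S) alone gives S = 1.
(T) alone gives T = 1.
(Q) alone gives Q = 1.
(~R) alone gives R = 0.
All clauses are satisfied.

P ↦ 0, Q ↦ 1, R ↦ 0, S ↦ 1, T ↦ 1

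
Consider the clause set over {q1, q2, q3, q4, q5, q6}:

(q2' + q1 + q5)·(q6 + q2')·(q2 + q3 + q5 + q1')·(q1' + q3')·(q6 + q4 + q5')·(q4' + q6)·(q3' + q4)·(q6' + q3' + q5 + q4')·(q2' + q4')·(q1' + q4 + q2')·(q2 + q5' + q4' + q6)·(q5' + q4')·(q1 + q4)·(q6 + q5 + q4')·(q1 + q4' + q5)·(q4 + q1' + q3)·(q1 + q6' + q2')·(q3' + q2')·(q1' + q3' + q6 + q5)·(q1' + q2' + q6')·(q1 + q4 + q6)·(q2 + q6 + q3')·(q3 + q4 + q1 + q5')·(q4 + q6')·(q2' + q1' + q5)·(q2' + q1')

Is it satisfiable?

Case q6 = 1:
From the singleton clause (q4), q4 = 1.
From the singleton clause (q2'), q2 = 0.
From the singleton clause (q5'), q5 = 0.
From the singleton clause (q3'), q3 = 0.
From the singleton clause (q1'), q1 = 0.
But (q1) is also a unit clause — contradiction.
That branch fails; take q6 = 0 instead.
From the singleton clause (q2'), q2 = 0.
From the singleton clause (q4'), q4 = 0.
From the singleton clause (q5'), q5 = 0.
From the singleton clause (q3'), q3 = 0.
From the singleton clause (q1'), q1 = 0.
But (q1) is also a unit clause — contradiction.
Neither q6 = 1 nor q6 = 0 works.
No assignment satisfies every clause.

No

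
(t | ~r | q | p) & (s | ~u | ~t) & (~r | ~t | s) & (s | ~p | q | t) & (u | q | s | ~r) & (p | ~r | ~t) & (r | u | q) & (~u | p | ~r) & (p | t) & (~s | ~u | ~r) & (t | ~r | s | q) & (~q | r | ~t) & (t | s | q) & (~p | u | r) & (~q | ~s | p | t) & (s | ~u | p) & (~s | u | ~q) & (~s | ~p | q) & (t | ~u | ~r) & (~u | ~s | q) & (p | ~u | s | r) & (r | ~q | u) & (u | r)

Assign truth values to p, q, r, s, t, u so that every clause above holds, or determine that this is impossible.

p=1, q=1, r=0, s=1, t=0, u=1

Case p = 1:
Case u = 1:
Case s = 1:
The clause (~r) is unit, so r = 0.
The clause (q) is unit, so q = 1.
The clause (~t) is unit, so t = 0.
All clauses are satisfied.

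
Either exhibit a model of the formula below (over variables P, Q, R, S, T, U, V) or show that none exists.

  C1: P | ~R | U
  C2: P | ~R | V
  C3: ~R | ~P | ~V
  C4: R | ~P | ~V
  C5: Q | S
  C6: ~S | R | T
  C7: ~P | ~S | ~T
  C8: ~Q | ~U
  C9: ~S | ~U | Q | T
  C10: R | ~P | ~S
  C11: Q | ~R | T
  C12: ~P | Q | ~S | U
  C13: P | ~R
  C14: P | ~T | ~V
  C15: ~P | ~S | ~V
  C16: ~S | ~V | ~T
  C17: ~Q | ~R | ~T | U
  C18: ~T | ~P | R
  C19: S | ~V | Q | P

P=0; Q=1; R=0; S=1; T=1; U=0; V=0

Case Q = 1:
The clause (~U) is unit, so U = 0.
Case P = 0:
The clause (~R) is unit, so R = 0.
Case S = 1:
The clause (T) is unit, so T = 1.
The clause (~V) is unit, so V = 0.
Every clause now holds.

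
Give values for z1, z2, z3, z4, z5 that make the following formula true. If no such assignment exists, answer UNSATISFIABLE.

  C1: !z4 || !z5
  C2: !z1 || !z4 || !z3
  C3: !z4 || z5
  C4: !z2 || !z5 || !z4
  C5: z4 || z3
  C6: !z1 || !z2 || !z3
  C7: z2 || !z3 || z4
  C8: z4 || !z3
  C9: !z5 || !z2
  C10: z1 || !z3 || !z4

Suppose z4 = false.
(z3) alone gives z3 = true.
Now (!z3) is unsatisfied and unit — conflict.
That branch fails; take z4 = true instead.
(!z5) alone gives z5 = false.
Now (z5) is unsatisfied and unit — conflict.
Either choice for z4 ends in contradiction.

UNSATISFIABLE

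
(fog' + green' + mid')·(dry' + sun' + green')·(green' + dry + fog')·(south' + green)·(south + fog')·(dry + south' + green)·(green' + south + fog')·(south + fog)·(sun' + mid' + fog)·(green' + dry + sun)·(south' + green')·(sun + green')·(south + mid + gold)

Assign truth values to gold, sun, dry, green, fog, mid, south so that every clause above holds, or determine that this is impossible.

Try south = 0.
From the singleton clause (fog'), fog = 0.
Now (fog) is unsatisfied and unit — conflict.
That branch fails; take south = 1 instead.
From the singleton clause (green), green = 1.
Now (green') is unsatisfied and unit — conflict.
Both values of south lead to a conflict.

UNSATISFIABLE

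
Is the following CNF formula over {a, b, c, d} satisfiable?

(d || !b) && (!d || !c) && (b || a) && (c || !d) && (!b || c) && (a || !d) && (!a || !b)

Branch on d: set d = false.
From the singleton clause (!b), b = false.
From the singleton clause (a), a = true.
All clauses hold; c can take either value.
A satisfying assignment: a ↦ true; b ↦ false; c ↦ true; d ↦ false.

Yes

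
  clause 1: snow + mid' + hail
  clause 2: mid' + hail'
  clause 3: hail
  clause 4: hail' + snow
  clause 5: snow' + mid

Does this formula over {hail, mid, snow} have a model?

No, unsatisfiable

From the singleton clause (hail), hail = 1.
From the singleton clause (mid'), mid = 0.
From the singleton clause (snow), snow = 1.
But (snow') is also a unit clause — contradiction.
No assignment satisfies every clause.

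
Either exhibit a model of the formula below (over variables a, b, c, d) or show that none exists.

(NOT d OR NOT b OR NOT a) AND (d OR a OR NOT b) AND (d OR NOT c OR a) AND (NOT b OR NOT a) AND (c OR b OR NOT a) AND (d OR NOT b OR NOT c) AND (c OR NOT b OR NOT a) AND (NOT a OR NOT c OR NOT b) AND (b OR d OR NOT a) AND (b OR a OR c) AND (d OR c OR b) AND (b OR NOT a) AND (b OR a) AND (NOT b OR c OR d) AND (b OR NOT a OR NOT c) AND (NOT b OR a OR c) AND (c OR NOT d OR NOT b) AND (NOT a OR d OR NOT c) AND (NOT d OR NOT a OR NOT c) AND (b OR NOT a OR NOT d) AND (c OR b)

Suppose b = true.
The clause (NOT a) is unit, so a = false.
The clause (d) is unit, so d = true.
The clause (c) is unit, so c = true.
Every clause now holds.

a ↦ false; b ↦ true; c ↦ true; d ↦ true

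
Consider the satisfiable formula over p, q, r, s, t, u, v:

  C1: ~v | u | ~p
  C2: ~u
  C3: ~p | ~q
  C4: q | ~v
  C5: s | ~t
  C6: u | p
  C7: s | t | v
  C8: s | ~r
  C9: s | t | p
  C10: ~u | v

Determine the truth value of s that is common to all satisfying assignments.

True

Suppose s = 0.
The clause (~u) is unit, so u = 0.
The clause (~t) is unit, so t = 0.
The clause (p) is unit, so p = 1.
The clause (~v) is unit, so v = 0.
But (v) is also a unit clause — contradiction.
So every satisfying assignment has s = True.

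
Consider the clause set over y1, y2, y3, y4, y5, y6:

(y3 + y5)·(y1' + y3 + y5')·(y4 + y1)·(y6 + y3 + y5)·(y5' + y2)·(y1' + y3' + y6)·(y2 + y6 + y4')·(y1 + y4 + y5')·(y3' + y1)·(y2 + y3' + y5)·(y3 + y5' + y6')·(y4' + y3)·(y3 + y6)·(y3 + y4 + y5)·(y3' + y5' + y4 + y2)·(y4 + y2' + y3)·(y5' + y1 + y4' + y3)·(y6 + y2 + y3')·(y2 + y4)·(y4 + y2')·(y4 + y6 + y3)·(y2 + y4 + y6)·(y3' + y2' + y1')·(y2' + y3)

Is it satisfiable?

Unsatisfiable

Try y3 = 1.
From the singleton clause (y1), y1 = 1.
From the singleton clause (y6), y6 = 1.
From the singleton clause (y2'), y2 = 0.
From the singleton clause (y5'), y5 = 0.
That conflicts with the unit clause (y5).
That branch fails; take y3 = 0 instead.
From the singleton clause (y5), y5 = 1.
From the singleton clause (y1'), y1 = 0.
From the singleton clause (y4), y4 = 1.
That conflicts with the unit clause (y4').
Either choice for y3 ends in contradiction.
No assignment satisfies every clause.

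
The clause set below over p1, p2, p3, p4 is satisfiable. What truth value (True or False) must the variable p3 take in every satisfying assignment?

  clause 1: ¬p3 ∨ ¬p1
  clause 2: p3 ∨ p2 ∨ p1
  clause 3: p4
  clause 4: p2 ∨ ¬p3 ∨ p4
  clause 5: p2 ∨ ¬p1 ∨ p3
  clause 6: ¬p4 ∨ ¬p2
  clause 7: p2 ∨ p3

Suppose p3 = False.
From the singleton clause (p4), p4 = True.
From the singleton clause (¬p2), p2 = False.
That conflicts with the unit clause (p2).
So every satisfying assignment has p3 = True.

True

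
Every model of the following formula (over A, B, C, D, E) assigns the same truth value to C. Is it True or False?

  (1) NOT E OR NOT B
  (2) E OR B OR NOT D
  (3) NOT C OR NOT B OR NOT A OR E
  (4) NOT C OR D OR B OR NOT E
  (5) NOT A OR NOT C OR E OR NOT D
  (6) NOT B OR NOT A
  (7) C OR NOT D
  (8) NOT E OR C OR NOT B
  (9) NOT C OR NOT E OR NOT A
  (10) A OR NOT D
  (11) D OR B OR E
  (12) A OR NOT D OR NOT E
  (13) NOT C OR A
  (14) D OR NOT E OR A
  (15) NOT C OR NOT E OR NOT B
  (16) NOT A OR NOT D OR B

Suppose C = true.
From the singleton clause (A), A = true.
From the singleton clause (NOT B), B = false.
From the singleton clause (NOT E), E = false.
From the singleton clause (NOT D), D = false.
That conflicts with the unit clause (D).
So every satisfying assignment has C = False.

False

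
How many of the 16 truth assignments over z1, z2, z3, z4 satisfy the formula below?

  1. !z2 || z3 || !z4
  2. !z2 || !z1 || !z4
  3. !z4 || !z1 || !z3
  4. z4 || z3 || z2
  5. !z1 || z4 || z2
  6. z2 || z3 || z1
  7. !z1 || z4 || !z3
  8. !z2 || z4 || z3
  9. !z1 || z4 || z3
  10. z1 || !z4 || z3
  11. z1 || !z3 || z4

There are 2^4 = 16 truth assignments over (z1, z2, z3, z4).
Check each against the 11 clauses (columns in the order z1, z2, z3, z4):
  F F F F  ✗ fails (z4 || z3 || z2)
  F F F T  ✗ fails (z2 || z3 || z1)
  F F T F  ✗ fails (z1 || !z3 || z4)
  F F T T  ✓ satisfies all
  F T F F  ✗ fails (!z2 || z4 || z3)
  F T F T  ✗ fails (!z2 || z3 || !z4)
  F T T F  ✗ fails (z1 || !z3 || z4)
  F T T T  ✓ satisfies all
  T F F F  ✗ fails (z4 || z3 || z2)
  T F F T  ✓ satisfies all
  T F T F  ✗ fails (!z1 || z4 || z2)
  T F T T  ✗ fails (!z4 || !z1 || !z3)
  T T F F  ✗ fails (!z2 || z4 || z3)
  T T F T  ✗ fails (!z2 || z3 || !z4)
  T T T F  ✗ fails (!z1 || z4 || !z3)
  T T T T  ✗ fails (!z2 || !z1 || !z4)
3 of the 16 rows are models.

3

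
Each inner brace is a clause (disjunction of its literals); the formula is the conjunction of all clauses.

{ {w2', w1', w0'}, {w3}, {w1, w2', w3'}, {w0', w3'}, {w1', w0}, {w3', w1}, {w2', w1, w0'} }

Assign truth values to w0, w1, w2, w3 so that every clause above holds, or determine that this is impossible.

UNSATISFIABLE

(w3) alone gives w3 = 1.
(w0') alone gives w0 = 0.
(w1') alone gives w1 = 0.
That conflicts with the unit clause (w1).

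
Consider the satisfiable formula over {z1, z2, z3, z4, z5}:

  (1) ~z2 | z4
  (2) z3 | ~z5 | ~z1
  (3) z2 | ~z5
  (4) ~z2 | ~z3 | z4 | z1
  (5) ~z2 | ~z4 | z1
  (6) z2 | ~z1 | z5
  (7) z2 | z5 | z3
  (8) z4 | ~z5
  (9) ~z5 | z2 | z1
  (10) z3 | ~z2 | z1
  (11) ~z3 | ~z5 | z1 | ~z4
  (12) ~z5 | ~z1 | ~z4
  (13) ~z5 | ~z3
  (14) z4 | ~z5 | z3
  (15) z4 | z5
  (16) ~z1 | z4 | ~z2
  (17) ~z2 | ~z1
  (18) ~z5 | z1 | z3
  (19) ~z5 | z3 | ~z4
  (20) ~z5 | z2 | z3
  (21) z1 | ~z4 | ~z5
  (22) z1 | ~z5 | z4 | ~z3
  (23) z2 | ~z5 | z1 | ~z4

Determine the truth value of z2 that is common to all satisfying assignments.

Suppose z2 = 1.
(z4) alone gives z4 = 1.
(z1) alone gives z1 = 1.
But (~z1) is also a unit clause — contradiction.
So every satisfying assignment has z2 = False.

False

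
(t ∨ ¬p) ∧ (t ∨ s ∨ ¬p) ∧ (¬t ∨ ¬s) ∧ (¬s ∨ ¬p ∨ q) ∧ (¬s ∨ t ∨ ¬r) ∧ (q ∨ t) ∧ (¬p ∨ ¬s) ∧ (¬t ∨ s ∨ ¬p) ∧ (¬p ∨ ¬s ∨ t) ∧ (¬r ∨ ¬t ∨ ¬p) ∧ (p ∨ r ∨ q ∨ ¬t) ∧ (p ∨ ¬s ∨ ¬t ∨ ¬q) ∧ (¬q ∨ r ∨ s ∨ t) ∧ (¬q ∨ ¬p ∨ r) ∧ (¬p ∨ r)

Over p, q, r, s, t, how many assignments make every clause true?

5

There are 2^5 = 32 truth assignments over (p, q, r, s, t).
Split on p. With p = True, the clauses containing p are satisfied and ¬p drops from the rest; 0 of the 2^4 = 16 assignments to the other variables satisfy what remains.
With p = False, by the same count on the reduced clause set, 5 assignments work.
Total: 0 + 5 = 5.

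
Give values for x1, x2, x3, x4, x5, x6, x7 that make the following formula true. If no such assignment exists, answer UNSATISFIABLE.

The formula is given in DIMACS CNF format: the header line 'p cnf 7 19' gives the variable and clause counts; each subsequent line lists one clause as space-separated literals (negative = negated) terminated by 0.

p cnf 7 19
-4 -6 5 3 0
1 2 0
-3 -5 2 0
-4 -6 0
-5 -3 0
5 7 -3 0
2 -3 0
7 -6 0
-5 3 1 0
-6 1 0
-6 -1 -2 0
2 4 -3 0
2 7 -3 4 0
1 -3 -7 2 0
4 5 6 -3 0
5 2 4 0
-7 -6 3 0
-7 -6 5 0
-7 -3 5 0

x1: False,  x2: True,  x3: False,  x4: True,  x5: False,  x6: False,  x7: False

Try x1 = False.
From the singleton clause (x2), x2 = True.
From the singleton clause (¬x6), x6 = False.
Try x5 = False.
Try x7 = False.
From the singleton clause (¬x3), x3 = False.
Every clause is now satisfied; x4 is unconstrained.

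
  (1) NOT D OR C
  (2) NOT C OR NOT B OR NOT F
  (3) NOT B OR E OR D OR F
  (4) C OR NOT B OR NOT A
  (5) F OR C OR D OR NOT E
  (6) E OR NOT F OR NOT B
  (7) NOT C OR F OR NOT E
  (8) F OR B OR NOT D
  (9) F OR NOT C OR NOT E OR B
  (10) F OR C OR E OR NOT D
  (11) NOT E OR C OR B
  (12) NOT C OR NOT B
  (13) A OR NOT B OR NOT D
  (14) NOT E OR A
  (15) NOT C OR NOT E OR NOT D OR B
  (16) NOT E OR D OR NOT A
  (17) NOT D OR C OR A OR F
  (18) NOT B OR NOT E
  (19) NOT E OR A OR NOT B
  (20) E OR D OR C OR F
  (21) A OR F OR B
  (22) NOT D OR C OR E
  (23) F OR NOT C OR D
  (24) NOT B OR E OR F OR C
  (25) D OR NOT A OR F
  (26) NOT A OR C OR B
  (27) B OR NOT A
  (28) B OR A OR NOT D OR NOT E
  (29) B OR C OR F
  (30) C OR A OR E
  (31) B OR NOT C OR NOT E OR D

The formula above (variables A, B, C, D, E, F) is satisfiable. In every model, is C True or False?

Suppose C = false.
The clause (NOT D) is unit, so D = false.
Branch on B: set B = false.
The clause (NOT E) is unit, so E = false.
The clause (F) is unit, so F = true.
The clause (NOT A) is unit, so A = false.
Now (A) is unsatisfied and unit — conflict.
Backtrack on B: now try B = true.
The clause (NOT A) is unit, so A = false.
The clause (NOT E) is unit, so E = false.
Now (E) is unsatisfied and unit — conflict.
Both values of B lead to a conflict.
So every satisfying assignment has C = True.

True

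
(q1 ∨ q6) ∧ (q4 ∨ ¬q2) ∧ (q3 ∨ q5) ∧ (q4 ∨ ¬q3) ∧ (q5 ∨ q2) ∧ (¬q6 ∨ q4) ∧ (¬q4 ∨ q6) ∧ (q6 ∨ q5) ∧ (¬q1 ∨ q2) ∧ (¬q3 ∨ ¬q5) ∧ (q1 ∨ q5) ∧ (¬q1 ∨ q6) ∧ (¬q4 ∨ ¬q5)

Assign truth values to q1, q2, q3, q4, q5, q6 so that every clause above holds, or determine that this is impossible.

q1=True; q2=True; q3=True; q4=True; q5=False; q6=True

Branch on q1: set q1 = True.
From the singleton clause (q2), q2 = True.
From the singleton clause (q4), q4 = True.
From the singleton clause (q6), q6 = True.
From the singleton clause (¬q5), q5 = False.
From the singleton clause (q3), q3 = True.
This assignment satisfies each clause.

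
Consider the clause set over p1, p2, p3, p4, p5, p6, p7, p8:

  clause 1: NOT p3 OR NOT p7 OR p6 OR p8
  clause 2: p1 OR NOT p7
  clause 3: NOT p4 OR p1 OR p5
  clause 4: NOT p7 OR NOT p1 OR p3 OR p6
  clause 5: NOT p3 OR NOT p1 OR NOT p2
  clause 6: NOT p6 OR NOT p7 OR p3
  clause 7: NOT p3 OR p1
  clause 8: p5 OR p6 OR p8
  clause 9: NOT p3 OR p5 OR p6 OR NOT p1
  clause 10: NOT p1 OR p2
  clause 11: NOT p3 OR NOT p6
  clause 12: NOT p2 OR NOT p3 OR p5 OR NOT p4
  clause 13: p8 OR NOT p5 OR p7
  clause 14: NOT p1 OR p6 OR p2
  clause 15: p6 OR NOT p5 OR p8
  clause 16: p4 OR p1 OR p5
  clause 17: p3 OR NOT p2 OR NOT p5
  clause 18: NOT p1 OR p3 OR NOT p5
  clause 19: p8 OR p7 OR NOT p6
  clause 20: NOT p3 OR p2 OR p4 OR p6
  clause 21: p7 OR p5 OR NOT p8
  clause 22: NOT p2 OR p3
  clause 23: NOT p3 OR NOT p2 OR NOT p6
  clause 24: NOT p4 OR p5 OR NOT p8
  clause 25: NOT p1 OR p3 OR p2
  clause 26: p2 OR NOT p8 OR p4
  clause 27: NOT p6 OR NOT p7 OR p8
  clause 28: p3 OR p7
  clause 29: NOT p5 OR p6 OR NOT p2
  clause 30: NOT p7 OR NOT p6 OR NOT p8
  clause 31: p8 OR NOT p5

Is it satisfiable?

Unsatisfiable

Branch on p1: set p1 = true.
From the singleton clause (p2), p2 = true.
From the singleton clause (NOT p3), p3 = false.
That conflicts with the unit clause (p3).
So p1 must be the other value — set p1 = false.
From the singleton clause (NOT p7), p7 = false.
From the singleton clause (NOT p3), p3 = false.
That conflicts with the unit clause (p3).
Neither p1 = true nor p1 = false works.
No assignment satisfies every clause.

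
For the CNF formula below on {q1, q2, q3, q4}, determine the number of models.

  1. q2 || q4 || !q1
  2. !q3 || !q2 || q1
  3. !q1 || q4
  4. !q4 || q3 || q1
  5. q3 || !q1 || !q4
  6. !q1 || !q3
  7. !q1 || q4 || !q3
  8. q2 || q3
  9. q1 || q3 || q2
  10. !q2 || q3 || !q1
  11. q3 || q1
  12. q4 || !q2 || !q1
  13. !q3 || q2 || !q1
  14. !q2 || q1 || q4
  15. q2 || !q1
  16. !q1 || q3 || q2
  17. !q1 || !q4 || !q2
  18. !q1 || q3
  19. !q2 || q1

There are 2^4 = 16 truth assignments over (q1, q2, q3, q4).
Check each against the 19 clauses (columns in the order q1, q2, q3, q4):
  F F F F  ✗ fails (q2 || q3)
  F F F T  ✗ fails (!q4 || q3 || q1)
  F F T F  ✓ satisfies all
  F F T T  ✓ satisfies all
  F T F F  ✗ fails (q3 || q1)
  F T F T  ✗ fails (!q4 || q3 || q1)
  F T T F  ✗ fails (!q3 || !q2 || q1)
  F T T T  ✗ fails (!q3 || !q2 || q1)
  T F F F  ✗ fails (q2 || q4 || !q1)
  T F F T  ✗ fails (q3 || !q1 || !q4)
  T F T F  ✗ fails (q2 || q4 || !q1)
  T F T T  ✗ fails (!q1 || !q3)
  T T F F  ✗ fails (!q1 || q4)
  T T F T  ✗ fails (q3 || !q1 || !q4)
  T T T F  ✗ fails (!q1 || q4)
  T T T T  ✗ fails (!q1 || !q3)
2 of the 16 rows are models.

2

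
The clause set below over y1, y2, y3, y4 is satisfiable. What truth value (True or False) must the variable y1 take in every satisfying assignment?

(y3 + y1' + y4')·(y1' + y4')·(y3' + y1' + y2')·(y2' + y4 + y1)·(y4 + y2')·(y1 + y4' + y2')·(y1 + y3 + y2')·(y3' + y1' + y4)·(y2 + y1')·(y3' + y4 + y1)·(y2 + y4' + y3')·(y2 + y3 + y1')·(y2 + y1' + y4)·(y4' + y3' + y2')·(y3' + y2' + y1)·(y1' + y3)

False

Suppose y1 = 1.
(y4') alone gives y4 = 0.
(y2') alone gives y2 = 0.
But (y2) is also a unit clause — contradiction.
So every satisfying assignment has y1 = False.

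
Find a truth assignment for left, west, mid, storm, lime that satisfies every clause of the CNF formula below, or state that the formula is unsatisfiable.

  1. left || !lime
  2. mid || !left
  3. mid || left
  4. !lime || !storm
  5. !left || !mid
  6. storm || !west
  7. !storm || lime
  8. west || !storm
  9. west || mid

left: false; west: false; mid: true; storm: false; lime: false

Branch on left: set left = false.
Unit clause (!lime) forces lime = false.
Unit clause (mid) forces mid = true.
Unit clause (!storm) forces storm = false.
Unit clause (!west) forces west = false.
All clauses are satisfied.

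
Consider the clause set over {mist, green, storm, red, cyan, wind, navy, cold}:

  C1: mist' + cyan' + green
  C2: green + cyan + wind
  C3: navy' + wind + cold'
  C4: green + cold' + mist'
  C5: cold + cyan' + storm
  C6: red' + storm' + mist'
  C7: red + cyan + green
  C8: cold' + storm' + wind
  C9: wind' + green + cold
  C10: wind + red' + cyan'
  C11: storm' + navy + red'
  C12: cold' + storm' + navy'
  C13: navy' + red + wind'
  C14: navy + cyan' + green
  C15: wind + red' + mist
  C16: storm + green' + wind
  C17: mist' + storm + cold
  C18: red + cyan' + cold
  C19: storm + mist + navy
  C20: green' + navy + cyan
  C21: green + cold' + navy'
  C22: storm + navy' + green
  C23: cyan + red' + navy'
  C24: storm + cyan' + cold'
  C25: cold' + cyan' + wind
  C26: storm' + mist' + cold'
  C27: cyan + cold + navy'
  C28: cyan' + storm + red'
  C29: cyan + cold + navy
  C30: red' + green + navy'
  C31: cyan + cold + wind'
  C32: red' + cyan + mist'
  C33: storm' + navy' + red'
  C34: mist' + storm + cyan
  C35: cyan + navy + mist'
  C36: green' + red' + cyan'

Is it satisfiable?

Suppose mist = 0.
Suppose wind = 1.
Suppose green = 1.
Suppose navy = 0.
Unit clause (storm) forces storm = 1.
Unit clause (red') forces red = 0.
Unit clause (cyan) forces cyan = 1.
Unit clause (cold) forces cold = 1.
Every clause now holds.
A satisfying assignment: mist ↦ 0; green ↦ 1; storm ↦ 1; red ↦ 0; cyan ↦ 1; wind ↦ 1; navy ↦ 0; cold ↦ 1.

Satisfiable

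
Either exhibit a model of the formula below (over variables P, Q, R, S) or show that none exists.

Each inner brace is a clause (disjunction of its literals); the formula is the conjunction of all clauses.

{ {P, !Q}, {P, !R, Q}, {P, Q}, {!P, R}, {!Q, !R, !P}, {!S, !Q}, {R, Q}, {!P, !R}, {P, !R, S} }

UNSATISFIABLE

Case P = true:
(R) alone gives R = true.
Now (!R) is unsatisfied and unit — conflict.
Undo P and try P = false.
(!Q) alone gives Q = false.
Now (Q) is unsatisfied and unit — conflict.
Neither P = true nor P = false works.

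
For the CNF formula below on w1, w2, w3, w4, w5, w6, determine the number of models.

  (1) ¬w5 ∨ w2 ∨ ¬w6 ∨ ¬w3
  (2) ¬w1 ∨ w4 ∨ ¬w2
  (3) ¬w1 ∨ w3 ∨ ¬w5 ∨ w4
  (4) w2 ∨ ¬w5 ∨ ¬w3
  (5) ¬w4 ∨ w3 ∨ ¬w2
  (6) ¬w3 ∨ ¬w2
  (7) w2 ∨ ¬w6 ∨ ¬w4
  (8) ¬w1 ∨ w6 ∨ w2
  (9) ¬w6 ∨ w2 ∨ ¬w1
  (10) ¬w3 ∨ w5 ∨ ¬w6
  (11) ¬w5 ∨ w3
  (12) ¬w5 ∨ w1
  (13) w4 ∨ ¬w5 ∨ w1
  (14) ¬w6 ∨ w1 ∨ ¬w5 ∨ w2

7

There are 2^6 = 64 truth assignments over (w1, w2, w3, w4, w5, w6).
Split on w1. With w1 = True, the clauses containing w1 are satisfied and ¬w1 drops from the rest; 0 of the 2^5 = 32 assignments to the other variables satisfy what remains.
With w1 = False, by the same count on the reduced clause set, 7 assignments work.
Total: 0 + 7 = 7.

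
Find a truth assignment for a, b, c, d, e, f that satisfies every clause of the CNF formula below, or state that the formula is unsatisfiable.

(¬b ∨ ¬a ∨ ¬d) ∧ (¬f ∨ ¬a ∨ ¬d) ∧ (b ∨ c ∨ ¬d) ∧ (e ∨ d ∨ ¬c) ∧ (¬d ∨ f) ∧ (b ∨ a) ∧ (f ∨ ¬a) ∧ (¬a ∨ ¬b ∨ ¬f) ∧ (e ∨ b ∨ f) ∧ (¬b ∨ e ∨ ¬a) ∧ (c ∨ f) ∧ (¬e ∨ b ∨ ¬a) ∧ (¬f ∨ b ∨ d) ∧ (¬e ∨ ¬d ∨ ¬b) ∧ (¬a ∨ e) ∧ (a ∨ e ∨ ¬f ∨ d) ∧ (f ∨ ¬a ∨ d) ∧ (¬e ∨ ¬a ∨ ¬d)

a ↦ False,  b ↦ True,  c ↦ False,  d ↦ False,  e ↦ True,  f ↦ True

Try d = False.
Try e = True.
Try b = True.
Try f = True.
(¬a) alone gives a = False.
Every clause is now satisfied; c is unconstrained.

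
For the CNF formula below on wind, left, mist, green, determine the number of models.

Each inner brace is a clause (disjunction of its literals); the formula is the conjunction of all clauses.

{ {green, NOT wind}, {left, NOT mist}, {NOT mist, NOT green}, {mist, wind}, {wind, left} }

3

There are 2^4 = 16 truth assignments over (wind, left, mist, green).
Check each against the 5 clauses (columns in the order wind, left, mist, green):
  F F F F  ✗ fails (mist OR wind)
  F F F T  ✗ fails (mist OR wind)
  F F T F  ✗ fails (left OR NOT mist)
  F F T T  ✗ fails (left OR NOT mist)
  F T F F  ✗ fails (mist OR wind)
  F T F T  ✗ fails (mist OR wind)
  F T T F  ✓ satisfies all
  F T T T  ✗ fails (NOT mist OR NOT green)
  T F F F  ✗ fails (green OR NOT wind)
  T F F T  ✓ satisfies all
  T F T F  ✗ fails (green OR NOT wind)
  T F T T  ✗ fails (left OR NOT mist)
  T T F F  ✗ fails (green OR NOT wind)
  T T F T  ✓ satisfies all
  T T T F  ✗ fails (green OR NOT wind)
  T T T T  ✗ fails (NOT mist OR NOT green)
3 of the 16 rows are models.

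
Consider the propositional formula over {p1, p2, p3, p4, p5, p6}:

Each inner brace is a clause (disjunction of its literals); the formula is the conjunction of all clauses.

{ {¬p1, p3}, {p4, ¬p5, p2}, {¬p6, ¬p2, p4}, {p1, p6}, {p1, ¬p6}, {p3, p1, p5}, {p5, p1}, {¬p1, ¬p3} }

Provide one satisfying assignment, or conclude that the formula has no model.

UNSATISFIABLE

Suppose p1 = False.
The clause (p6) is unit, so p6 = True.
But (¬p6) is also a unit clause — contradiction.
So p1 must be the other value — set p1 = True.
The clause (p3) is unit, so p3 = True.
But (¬p3) is also a unit clause — contradiction.
Neither p1 = True nor p1 = False works.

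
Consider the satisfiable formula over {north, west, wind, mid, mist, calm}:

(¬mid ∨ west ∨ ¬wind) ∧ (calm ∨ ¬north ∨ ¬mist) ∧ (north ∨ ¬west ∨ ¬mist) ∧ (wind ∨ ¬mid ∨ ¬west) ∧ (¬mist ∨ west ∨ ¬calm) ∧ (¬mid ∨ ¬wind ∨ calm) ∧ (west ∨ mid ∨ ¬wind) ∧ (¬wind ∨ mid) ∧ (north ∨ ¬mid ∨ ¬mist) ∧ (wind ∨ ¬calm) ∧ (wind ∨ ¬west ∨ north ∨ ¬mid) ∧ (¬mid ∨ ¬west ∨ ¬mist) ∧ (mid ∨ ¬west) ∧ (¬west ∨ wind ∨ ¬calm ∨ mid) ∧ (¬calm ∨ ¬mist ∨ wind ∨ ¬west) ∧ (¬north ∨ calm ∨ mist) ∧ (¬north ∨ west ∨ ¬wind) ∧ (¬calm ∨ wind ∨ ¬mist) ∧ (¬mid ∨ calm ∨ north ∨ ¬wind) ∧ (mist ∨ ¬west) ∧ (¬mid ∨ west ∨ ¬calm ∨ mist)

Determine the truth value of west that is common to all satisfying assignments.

Suppose west = True.
The clause (mid) is unit, so mid = True.
The clause (wind) is unit, so wind = True.
The clause (calm) is unit, so calm = True.
The clause (¬mist) is unit, so mist = False.
Now (mist) is unsatisfied and unit — conflict.
So every satisfying assignment has west = False.

False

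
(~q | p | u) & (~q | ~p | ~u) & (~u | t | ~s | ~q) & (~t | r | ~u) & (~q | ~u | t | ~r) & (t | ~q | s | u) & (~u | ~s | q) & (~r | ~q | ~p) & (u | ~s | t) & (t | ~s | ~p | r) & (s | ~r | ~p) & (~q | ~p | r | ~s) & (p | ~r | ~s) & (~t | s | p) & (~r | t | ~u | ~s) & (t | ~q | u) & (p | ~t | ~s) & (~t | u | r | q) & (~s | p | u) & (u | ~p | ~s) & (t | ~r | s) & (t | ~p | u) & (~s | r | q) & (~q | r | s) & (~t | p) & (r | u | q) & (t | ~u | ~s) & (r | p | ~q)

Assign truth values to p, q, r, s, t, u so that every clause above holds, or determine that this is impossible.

p=1,  q=0,  r=0,  s=0,  t=0,  u=1

Case t = 0:
Case u = 1:
From the singleton clause (~s), s = 0.
From the singleton clause (~r), r = 0.
From the singleton clause (~q), q = 0.
No clause remains; p is free.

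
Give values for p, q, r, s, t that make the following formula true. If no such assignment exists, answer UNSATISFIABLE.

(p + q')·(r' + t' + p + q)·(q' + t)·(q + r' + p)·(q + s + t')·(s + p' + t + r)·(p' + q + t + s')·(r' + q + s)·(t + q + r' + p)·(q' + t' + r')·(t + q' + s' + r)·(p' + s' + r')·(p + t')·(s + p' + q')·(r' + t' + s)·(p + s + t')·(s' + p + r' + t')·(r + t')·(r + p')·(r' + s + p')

Try p = 0.
From the singleton clause (q'), q = 0.
From the singleton clause (r'), r = 0.
From the singleton clause (t'), t = 0.
All clauses hold; s can take either value.

p ↦ 0, q ↦ 0, r ↦ 0, s ↦ 1, t ↦ 0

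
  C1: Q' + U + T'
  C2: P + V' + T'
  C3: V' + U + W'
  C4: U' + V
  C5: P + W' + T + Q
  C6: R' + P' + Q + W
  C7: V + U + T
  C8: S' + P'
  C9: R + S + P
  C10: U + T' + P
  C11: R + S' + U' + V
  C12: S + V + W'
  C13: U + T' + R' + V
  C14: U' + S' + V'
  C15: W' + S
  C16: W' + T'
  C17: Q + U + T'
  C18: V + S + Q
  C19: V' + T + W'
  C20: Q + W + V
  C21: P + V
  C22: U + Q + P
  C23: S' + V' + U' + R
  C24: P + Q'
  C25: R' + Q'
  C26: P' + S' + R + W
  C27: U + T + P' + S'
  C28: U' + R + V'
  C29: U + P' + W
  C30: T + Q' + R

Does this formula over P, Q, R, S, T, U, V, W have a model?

Yes

Try U = 1.
The clause (V) is unit, so V = 1.
The clause (S') is unit, so S = 0.
The clause (W') is unit, so W = 0.
The clause (R) is unit, so R = 1.
The clause (Q') is unit, so Q = 0.
The clause (P') is unit, so P = 0.
The clause (T') is unit, so T = 0.
Every clause now holds.
A satisfying assignment: P: 0,  Q: 0,  R: 1,  S: 0,  T: 0,  U: 1,  V: 1,  W: 0.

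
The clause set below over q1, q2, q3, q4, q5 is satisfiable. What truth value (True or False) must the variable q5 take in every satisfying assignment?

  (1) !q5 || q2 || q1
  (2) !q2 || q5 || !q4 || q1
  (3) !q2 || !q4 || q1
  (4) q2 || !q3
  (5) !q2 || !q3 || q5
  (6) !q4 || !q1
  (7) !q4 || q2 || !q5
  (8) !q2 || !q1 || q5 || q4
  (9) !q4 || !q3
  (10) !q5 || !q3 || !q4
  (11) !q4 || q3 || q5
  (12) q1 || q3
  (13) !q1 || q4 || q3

Suppose q5 = false.
Try q2 = true.
The clause (!q3) is unit, so q3 = false.
The clause (!q4) is unit, so q4 = false.
The clause (!q1) is unit, so q1 = false.
That conflicts with the unit clause (q1).
So q2 must be the other value — set q2 = false.
The clause (!q3) is unit, so q3 = false.
The clause (!q4) is unit, so q4 = false.
The clause (q1) is unit, so q1 = true.
That conflicts with the unit clause (!q1).
Either choice for q2 ends in contradiction.
So every satisfying assignment has q5 = True.

True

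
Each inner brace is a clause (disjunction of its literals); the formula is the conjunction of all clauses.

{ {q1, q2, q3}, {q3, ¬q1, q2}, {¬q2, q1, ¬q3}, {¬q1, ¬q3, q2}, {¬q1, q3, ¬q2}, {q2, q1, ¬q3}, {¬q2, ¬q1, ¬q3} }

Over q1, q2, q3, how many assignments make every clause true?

1

There are 2^3 = 8 truth assignments over (q1, q2, q3).
Split on q3. With q3 = True, the clauses containing q3 are satisfied and ¬q3 drops from the rest; 0 of the 2^2 = 4 assignments to the other variables satisfy what remains.
With q3 = False, by the same count on the reduced clause set, 1 assignment works.
(One model: q1=F, q2=T, q3=F.)
Total: 0 + 1 = 1.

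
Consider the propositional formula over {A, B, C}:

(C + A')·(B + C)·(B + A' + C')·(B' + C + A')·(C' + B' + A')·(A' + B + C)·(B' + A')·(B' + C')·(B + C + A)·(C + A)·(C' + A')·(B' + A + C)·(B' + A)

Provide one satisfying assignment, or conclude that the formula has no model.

A=0, B=0, C=1

Case C = 1:
From the singleton clause (B'), B = 0.
From the singleton clause (A'), A = 0.
All clauses are satisfied.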